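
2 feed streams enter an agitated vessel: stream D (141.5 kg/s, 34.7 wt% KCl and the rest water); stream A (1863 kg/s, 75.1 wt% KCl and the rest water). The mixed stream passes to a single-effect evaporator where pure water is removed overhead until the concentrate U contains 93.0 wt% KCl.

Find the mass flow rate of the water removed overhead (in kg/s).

447.3 kg/s

KCl entering = 141.5×0.347 + 1863×0.751 = 1448.2 kg/s.
All KCl reports to U, so U = 1448.2/0.930 = 1557.2 kg/s.
Total feed = 2004.5 kg/s; overhead = 2004.5 − 1557.2 = 447.28 kg/s.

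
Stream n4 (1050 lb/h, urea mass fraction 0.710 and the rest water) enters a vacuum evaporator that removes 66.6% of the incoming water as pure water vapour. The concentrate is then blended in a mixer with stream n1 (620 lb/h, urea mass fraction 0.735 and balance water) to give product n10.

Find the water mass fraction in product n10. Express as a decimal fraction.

0.181

Vapour removed = 0.666×0.290×1050 = 202.8 lb/h; concentrate = 847.2 lb/h.
water reaching the mixer = 101.7 (from concentrate) + 620×0.265 = 266 lb/h.
Product flow = 847.2 + 620 = 1467.2 lb/h; water fraction = 0.181.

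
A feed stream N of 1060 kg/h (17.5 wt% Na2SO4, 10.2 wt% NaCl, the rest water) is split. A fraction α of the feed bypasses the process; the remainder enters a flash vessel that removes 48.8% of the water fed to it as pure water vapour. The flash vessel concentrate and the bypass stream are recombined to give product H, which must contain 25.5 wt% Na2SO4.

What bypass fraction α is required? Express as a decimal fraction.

All 1060×0.175 = 185.5 kg/h of Na2SO4 reaches H, so H = 185.5/0.255 = 727.45 kg/h and vapour = 332.55 kg/h.
The evaporator receives (1−α)·1060 of feed at 0.723 water and removes 0.488 of that water:
0.488×0.723×(1−α)×1060 = 332.55
(1−α) = 332.55/373.99 = 0.8892;  α = 0.1108.

0.111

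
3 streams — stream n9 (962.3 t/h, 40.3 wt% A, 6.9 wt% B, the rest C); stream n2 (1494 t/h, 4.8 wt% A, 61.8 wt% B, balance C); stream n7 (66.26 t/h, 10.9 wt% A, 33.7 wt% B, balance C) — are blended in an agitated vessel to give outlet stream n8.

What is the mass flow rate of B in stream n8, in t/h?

1012 t/h

B out = B in = 962.3×0.069 + 1494×0.618 + 66.26×0.337 = 1012 t/h.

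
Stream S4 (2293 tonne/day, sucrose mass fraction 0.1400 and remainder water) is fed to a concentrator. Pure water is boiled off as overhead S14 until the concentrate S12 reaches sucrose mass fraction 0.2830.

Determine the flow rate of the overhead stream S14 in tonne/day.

1159 tonne/day

sucrose is conserved: 2293×0.140 = 321.02 tonne/day all reports to the concentrate.
Concentrate = 321.02/(target fraction) = 1134.3 tonne/day.
Overhead = 2293 − 1134.3 = 1158.7 tonne/day.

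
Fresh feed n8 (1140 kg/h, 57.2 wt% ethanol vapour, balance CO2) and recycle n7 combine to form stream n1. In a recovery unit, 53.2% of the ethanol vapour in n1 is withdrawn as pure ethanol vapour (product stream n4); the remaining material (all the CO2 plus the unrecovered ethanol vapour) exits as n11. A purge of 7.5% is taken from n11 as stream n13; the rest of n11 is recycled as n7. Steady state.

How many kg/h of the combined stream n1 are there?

CO2 enters only via n8 and leaves only via the purge: 1140×0.428 = 0.075×(CO2 in n11), and the recovery unit passes all CO2, so CO2 in n1 = CO2 in n11 = 6505.6 kg/h.
ethanol vapour in n1: m_A = 1140×0.572 + (1−0.075)·(1−0.532)·m_A, so m_A = 652.08/0.5671 = 1149.9 kg/h.
n1 = 1149.9 + 6505.6 = 7655.5 kg/h.

7655 kg/h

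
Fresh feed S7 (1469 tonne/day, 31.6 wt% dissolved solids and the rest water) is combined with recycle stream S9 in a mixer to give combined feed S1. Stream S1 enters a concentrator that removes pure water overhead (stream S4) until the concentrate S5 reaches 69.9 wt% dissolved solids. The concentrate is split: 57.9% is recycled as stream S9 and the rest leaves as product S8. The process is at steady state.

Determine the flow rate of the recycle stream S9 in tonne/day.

Overall dissolved solids balance (none leaves overhead): dissolved solids in fresh feed = dissolved solids in product, i.e. 1469×0.316 = (1−0.579)·S5·0.699.
S5 = 464.2/(0.699×0.421) = 1577.4 tonne/day.
Recycle S9 = 0.579×1577.4 = 913.33 tonne/day.

913.3 tonne/day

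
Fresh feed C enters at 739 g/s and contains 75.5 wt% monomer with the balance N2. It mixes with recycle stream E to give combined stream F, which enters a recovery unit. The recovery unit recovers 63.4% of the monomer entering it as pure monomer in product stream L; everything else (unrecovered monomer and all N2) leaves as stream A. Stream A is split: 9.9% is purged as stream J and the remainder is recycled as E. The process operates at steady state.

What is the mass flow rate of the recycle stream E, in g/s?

1922 g/s

N2 enters only via C and leaves only via the purge: 739×0.245 = 0.099×(N2 in A), and the recovery unit passes all N2, so N2 in F = N2 in A = 1828.8 g/s.
monomer in F: m_A = 739×0.755 + (1−0.099)·(1−0.634)·m_A, so m_A = 557.95/0.6702 = 832.46 g/s.
A = (1−0.634)×832.46 + 1828.8 = 2133.5 g/s.
Recycle E = (1−0.099)×2133.5 = 1922.3 g/s.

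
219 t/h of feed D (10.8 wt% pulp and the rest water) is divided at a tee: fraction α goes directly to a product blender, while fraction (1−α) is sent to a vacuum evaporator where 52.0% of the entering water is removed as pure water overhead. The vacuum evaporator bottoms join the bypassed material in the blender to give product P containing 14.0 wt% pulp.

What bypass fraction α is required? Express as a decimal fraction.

All 219×0.108 = 23.652 t/h of pulp reaches P, so P = 23.652/0.140 = 168.94 t/h and vapour = 50.057 t/h.
The evaporator receives (1−α)·219 of feed at 0.892 water and removes 0.520 of that water:
0.520×0.892×(1−α)×219 = 50.057
(1−α) = 50.057/101.58 = 0.4928;  α = 0.5072.

0.507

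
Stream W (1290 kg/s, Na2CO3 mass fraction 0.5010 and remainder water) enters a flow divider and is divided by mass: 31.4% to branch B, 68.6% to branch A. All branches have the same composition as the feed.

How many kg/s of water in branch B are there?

202.1 kg/s

Branch B total = 0.314×1290 = 405.06 kg/s.
water in B = 0.499×405.06 = 202.12 kg/s.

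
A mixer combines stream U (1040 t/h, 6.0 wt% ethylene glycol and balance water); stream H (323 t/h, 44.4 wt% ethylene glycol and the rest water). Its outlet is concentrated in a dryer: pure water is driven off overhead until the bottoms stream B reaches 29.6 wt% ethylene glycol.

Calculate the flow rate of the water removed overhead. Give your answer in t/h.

667.7 t/h

ethylene glycol entering = 1040×0.060 + 323×0.444 = 205.81 t/h.
All ethylene glycol reports to B, so B = 205.81/0.296 = 695.31 t/h.
Total feed = 1363 t/h; overhead = 1363 − 695.31 = 667.69 t/h.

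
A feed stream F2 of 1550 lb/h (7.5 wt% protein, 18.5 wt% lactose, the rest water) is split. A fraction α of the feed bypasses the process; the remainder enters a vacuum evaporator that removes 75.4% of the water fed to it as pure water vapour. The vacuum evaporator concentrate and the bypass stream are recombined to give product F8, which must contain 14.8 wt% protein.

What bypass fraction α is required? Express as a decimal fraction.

0.116

All 1550×0.075 = 116.25 lb/h of protein reaches F8, so F8 = 116.25/0.148 = 785.47 lb/h and vapour = 764.53 lb/h.
The evaporator receives (1−α)·1550 of feed at 0.740 water and removes 0.754 of that water:
0.754×0.740×(1−α)×1550 = 764.53
(1−α) = 764.53/864.84 = 0.8840;  α = 0.1160.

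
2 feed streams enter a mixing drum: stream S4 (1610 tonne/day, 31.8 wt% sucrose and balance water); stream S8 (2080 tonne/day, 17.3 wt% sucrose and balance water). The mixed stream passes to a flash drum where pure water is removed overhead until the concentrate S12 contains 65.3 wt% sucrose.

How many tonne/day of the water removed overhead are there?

sucrose entering = 1610×0.318 + 2080×0.173 = 871.82 tonne/day.
All sucrose reports to S12, so S12 = 871.82/0.653 = 1335.1 tonne/day.
Total feed = 3690 tonne/day; overhead = 3690 − 1335.1 = 2354.9 tonne/day.

2355 tonne/day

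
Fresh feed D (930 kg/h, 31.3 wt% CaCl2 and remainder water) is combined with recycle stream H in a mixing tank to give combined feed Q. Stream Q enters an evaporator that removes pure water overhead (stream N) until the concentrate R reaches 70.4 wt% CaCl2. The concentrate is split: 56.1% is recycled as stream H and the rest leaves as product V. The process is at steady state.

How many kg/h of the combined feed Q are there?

1458 kg/h

Overall CaCl2 balance (none leaves overhead): CaCl2 in fresh feed = CaCl2 in product, i.e. 930×0.313 = (1−0.561)·R·0.704.
R = 291.09/(0.704×0.439) = 941.87 kg/h.
Recycle H = 0.561×941.87 = 528.39 kg/h.
Combined feed Q = 930 + 528.39 = 1458.4 kg/h.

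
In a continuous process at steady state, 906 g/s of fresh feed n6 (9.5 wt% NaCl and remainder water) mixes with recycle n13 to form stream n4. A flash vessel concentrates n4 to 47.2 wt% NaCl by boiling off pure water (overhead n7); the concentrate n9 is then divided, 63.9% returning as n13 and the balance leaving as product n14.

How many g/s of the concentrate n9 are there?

Overall NaCl balance (none leaves overhead): NaCl in fresh feed = NaCl in product, i.e. 906×0.095 = (1−0.639)·n9·0.472.
n9 = 86.07/(0.472×0.361) = 505.13 g/s.

505.1 g/s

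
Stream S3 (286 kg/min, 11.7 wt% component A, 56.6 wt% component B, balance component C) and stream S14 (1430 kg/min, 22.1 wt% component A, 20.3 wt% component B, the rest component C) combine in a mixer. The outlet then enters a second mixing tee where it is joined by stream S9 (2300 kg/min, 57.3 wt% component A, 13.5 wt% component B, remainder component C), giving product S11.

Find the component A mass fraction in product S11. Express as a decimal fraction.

0.415

Overall, product flow = 4016 kg/min.
component A in = 286×0.117 + 1430×0.221 + 2300×0.573 = 1667.4 kg/min.
component A fraction in S11 = 0.415.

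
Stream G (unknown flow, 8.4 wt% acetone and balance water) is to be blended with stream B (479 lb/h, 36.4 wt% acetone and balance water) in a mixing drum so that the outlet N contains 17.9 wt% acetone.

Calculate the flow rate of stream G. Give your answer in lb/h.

932.8 lb/h

Let G be the unknown flow. Total out = 479 + G.
acetone balance: 174.36 + 0.084·G = 0.179·(479 + G)
(0.084 − 0.179)·G = 0.179×479 − 174.36 = -88.615
G = -88.615 / -0.095 = 932.79 lb/h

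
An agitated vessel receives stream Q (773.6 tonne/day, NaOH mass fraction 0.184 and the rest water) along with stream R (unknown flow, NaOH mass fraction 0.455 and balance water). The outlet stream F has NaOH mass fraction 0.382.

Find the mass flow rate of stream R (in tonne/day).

2098 tonne/day

Let R be the unknown flow. Total out = 773.6 + R.
NaOH balance: 142.34 + 0.455·R = 0.382·(773.6 + R)
(0.455 − 0.382)·R = 0.382×773.6 − 142.34 = 153.17
R = 153.17 / 0.073 = 2098.3 tonne/day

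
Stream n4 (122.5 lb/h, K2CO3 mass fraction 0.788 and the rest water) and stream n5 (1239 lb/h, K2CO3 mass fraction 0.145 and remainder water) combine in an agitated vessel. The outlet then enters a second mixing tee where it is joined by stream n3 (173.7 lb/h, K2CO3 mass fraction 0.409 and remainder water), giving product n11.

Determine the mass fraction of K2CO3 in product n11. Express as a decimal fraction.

Overall, product flow = 1535.2 lb/h.
K2CO3 in = 122.5×0.788 + 1239×0.145 + 173.7×0.409 = 347.23 lb/h.
K2CO3 fraction in n11 = 0.226.

0.226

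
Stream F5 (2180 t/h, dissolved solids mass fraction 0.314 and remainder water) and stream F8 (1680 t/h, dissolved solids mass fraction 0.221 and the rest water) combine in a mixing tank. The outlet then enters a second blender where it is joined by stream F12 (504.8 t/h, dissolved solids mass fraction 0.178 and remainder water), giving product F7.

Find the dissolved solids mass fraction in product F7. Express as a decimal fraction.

0.262

Overall, product flow = 4364.8 t/h.
dissolved solids in = 2180×0.314 + 1680×0.221 + 504.8×0.178 = 1145.7 t/h.
dissolved solids fraction in F7 = 0.262.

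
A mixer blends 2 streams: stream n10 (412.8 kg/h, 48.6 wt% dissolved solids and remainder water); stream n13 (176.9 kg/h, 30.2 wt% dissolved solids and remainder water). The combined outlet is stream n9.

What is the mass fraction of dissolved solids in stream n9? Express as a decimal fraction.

0.431

Total flow out = 412.8 + 176.9 = 589.7 kg/h.
dissolved solids in = 412.8×0.486 + 176.9×0.302 = 254.04 kg/h.
dissolved solids mass fraction in n9 = 254.04/589.7 = 0.431.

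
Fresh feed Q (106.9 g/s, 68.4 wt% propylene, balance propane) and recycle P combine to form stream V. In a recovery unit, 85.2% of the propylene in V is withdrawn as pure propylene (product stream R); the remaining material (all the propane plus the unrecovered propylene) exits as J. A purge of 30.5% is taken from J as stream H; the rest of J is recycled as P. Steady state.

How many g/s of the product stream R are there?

69.44 g/s

propylene in V: m_A = 106.9×0.684 + (1−0.305)·(1−0.852)·m_A, so m_A = 73.12/0.8971 = 81.503 g/s.
Product R = 0.852×81.503 = 69.441 g/s.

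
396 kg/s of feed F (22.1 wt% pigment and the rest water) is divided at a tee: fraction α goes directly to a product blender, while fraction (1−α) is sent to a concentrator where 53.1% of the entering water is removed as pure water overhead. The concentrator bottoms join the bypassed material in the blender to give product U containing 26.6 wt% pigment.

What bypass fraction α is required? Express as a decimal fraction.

0.591

All 396×0.221 = 87.516 kg/s of pigment reaches U, so U = 87.516/0.266 = 329.01 kg/s and vapour = 66.992 kg/s.
The evaporator receives (1−α)·396 of feed at 0.779 water and removes 0.531 of that water:
0.531×0.779×(1−α)×396 = 66.992
(1−α) = 66.992/163.81 = 0.4090;  α = 0.5910.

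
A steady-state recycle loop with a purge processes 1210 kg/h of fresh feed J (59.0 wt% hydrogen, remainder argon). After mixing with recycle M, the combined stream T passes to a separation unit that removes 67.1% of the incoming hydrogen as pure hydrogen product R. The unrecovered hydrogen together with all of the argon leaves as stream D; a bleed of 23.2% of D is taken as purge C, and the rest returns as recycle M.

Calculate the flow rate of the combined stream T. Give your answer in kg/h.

argon enters only via J and leaves only via the purge: 1210×0.410 = 0.232×(argon in D), and the separation unit passes all argon, so argon in T = argon in D = 2138.4 kg/h.
hydrogen in T: m_A = 1210×0.590 + (1−0.232)·(1−0.671)·m_A, so m_A = 713.9/0.7473 = 955.27 kg/h.
T = 955.27 + 2138.4 = 3093.6 kg/h.

3094 kg/h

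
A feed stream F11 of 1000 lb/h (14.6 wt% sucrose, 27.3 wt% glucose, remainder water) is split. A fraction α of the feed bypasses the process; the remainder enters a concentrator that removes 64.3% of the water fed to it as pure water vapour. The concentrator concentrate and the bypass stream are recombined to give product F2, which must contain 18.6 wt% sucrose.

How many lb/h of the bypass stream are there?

All 1000×0.146 = 146 lb/h of sucrose reaches F2, so F2 = 146/0.186 = 784.95 lb/h and vapour = 215.05 lb/h.
The evaporator receives (1−α)·1000 of feed at 0.581 water and removes 0.643 of that water:
0.643×0.581×(1−α)×1000 = 215.05
(1−α) = 215.05/373.58 = 0.5757;  α = 0.4243.
Bypass flow = 0.4243×1000 = 424.35 lb/h.

424.3 lb/h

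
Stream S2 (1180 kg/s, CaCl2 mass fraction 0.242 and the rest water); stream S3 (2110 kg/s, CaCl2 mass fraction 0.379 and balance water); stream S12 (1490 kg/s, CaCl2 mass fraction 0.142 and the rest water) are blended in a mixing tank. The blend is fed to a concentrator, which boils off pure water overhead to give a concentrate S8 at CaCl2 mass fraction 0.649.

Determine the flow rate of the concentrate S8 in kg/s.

1998 kg/s

CaCl2 entering = 1180×0.242 + 2110×0.379 + 1490×0.142 = 1296.8 kg/s.
All CaCl2 reports to S8, so S8 = 1296.8/0.649 = 1998.2 kg/s.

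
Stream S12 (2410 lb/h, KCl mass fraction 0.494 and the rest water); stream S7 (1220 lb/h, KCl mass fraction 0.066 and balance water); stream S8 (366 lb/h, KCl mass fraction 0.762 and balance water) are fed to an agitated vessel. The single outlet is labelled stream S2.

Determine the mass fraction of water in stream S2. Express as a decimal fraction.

0.612

Total flow out = 2410 + 1220 + 366 = 3996 lb/h.
water in = 2410×0.506 + 1220×0.934 + 366×0.238 = 2446 lb/h.
water mass fraction in S2 = 2446/3996 = 0.612.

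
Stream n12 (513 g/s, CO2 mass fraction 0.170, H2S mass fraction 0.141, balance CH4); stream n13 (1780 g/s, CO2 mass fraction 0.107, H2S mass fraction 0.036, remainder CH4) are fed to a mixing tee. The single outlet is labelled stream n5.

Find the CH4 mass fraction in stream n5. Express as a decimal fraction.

Total flow out = 513 + 1780 = 2293 g/s.
CH4 in = 513×0.689 + 1780×0.857 = 1878.9 g/s.
CH4 mass fraction in n5 = 1878.9/2293 = 0.819.

0.819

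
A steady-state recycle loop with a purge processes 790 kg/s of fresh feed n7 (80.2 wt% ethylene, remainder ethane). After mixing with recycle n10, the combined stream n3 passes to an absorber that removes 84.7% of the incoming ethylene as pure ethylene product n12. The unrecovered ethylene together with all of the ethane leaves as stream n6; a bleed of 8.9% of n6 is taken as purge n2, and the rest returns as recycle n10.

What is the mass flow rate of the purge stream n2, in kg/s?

ethane enters only via n7 and leaves only via the purge: 790×0.198 = 0.089×(ethane in n6), and the absorber passes all ethane, so ethane in n3 = ethane in n6 = 1757.5 kg/s.
ethylene in n3: m_A = 790×0.802 + (1−0.089)·(1−0.847)·m_A, so m_A = 633.58/0.8606 = 736.19 kg/s.
n6 = (1−0.847)×736.19 + 1757.5 = 1870.2 kg/s.
Purge n2 = 0.089×1870.2 = 166.44 kg/s.

166.4 kg/s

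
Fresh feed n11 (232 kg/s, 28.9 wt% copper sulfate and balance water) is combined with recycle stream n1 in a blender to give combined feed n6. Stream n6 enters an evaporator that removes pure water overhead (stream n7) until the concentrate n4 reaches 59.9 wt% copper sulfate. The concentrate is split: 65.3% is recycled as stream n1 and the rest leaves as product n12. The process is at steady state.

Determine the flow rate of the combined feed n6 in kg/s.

442.6 kg/s

Overall copper sulfate balance (none leaves overhead): copper sulfate in fresh feed = copper sulfate in product, i.e. 232×0.289 = (1−0.653)·n4·0.599.
n4 = 67.048/(0.599×0.347) = 322.57 kg/s.
Recycle n1 = 0.653×322.57 = 210.64 kg/s.
Combined feed n6 = 232 + 210.64 = 442.64 kg/s.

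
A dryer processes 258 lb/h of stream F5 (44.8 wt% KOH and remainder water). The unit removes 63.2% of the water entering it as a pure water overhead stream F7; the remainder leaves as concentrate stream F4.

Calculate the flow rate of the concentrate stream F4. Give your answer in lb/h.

168 lb/h

water entering = 258×0.552 = 142.42 lb/h; overhead removed = 0.632×142.42 = 90.007 lb/h.
Concentrate = 258 − 90.007 = 167.99 lb/h.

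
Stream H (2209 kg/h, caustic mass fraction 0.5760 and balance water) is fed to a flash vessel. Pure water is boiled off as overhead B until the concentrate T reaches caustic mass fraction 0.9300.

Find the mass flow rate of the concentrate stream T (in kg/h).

1368 kg/h

caustic is conserved: 2209×0.576 = 1272.4 kg/h all reports to the concentrate.
Concentrate = 1272.4/(target fraction) = 1368.2 kg/h.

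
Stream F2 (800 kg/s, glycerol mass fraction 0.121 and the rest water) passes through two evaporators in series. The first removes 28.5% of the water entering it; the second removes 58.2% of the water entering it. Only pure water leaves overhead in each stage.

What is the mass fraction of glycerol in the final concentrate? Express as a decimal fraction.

water in feed = 800×0.879 = 703.2 kg/s.
After stage 1: water left = (1−0.285)×703.2 = 502.79; stream total = 599.59 kg/s.
After stage 2: water left = (1−0.582)×502.79 = 210.17; final concentrate = 306.97 kg/s.
glycerol fraction = 96.8/306.97 = 0.315.

0.315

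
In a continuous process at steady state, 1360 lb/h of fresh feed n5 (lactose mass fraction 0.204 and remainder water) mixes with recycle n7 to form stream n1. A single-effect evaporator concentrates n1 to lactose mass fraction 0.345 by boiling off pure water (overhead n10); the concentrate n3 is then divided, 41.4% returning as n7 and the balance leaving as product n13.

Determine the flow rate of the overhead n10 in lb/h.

555.8 lb/h

Overall lactose balance (none leaves overhead): lactose in fresh feed = lactose in product, i.e. 1360×0.204 = (1−0.414)·n3·0.345.
n3 = 277.44/(0.345×0.586) = 1372.3 lb/h.
Recycle n7 = 0.414×1372.3 = 568.14 lb/h.
Combined feed n1 = 1360 + 568.14 = 1928.1 lb/h.
Overhead n10 = n1 − n3 = 1928.1 − 1372.3 = 555.83 lb/h.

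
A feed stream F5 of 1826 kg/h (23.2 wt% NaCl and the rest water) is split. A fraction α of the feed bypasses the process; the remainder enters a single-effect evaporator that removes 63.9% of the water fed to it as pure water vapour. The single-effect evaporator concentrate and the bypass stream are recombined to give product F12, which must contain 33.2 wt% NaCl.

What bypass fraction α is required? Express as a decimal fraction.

0.386

All 1826×0.232 = 423.63 kg/h of NaCl reaches F12, so F12 = 423.63/0.332 = 1276 kg/h and vapour = 550 kg/h.
The evaporator receives (1−α)·1826 of feed at 0.768 water and removes 0.639 of that water:
0.639×0.768×(1−α)×1826 = 550
(1−α) = 550/896.11 = 0.6138;  α = 0.3862.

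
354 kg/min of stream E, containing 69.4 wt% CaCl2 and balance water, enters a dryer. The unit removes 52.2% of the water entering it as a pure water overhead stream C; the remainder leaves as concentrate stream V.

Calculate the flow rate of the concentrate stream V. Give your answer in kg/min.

297.5 kg/min

water entering = 354×0.306 = 108.32 kg/min; overhead removed = 0.522×108.32 = 56.545 kg/min.
Concentrate = 354 − 56.545 = 297.45 kg/min.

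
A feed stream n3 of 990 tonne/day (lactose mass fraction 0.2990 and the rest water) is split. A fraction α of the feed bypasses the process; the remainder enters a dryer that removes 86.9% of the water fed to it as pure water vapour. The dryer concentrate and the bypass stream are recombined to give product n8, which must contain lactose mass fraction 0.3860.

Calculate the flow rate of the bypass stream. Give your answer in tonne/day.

All 990×0.299 = 296.01 tonne/day of lactose reaches n8, so n8 = 296.01/0.386 = 766.87 tonne/day and vapour = 223.13 tonne/day.
The evaporator receives (1−α)·990 of feed at 0.701 water and removes 0.869 of that water:
0.869×0.701×(1−α)×990 = 223.13
(1−α) = 223.13/603.08 = 0.3700;  α = 0.6300.
Bypass flow = 0.6300×990 = 623.71 tonne/day.

623.7 tonne/day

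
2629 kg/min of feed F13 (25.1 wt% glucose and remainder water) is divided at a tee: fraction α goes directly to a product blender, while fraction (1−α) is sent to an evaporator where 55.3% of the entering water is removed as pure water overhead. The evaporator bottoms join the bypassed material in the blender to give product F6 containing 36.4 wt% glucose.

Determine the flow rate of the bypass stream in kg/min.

All 2629×0.251 = 659.88 kg/min of glucose reaches F6, so F6 = 659.88/0.364 = 1812.9 kg/min and vapour = 816.15 kg/min.
The evaporator receives (1−α)·2629 of feed at 0.749 water and removes 0.553 of that water:
0.553×0.749×(1−α)×2629 = 816.15
(1−α) = 816.15/1088.9 = 0.7495;  α = 0.2505.
Bypass flow = 0.2505×2629 = 658.57 kg/min.

658.6 kg/min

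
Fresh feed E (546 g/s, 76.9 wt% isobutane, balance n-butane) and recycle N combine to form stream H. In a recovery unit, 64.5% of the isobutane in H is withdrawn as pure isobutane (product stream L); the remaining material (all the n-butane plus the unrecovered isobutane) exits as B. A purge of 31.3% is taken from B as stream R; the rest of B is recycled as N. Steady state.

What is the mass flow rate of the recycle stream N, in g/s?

n-butane enters only via E and leaves only via the purge: 546×0.231 = 0.313×(n-butane in B), and the recovery unit passes all n-butane, so n-butane in H = n-butane in B = 402.96 g/s.
isobutane in H: m_A = 546×0.769 + (1−0.313)·(1−0.645)·m_A, so m_A = 419.87/0.7561 = 555.3 g/s.
B = (1−0.645)×555.3 + 402.96 = 600.09 g/s.
Recycle N = (1−0.313)×600.09 = 412.26 g/s.

412.3 g/s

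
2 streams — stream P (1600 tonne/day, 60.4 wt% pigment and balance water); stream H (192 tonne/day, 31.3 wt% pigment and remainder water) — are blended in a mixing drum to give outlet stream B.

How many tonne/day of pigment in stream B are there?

1026 tonne/day

pigment out = pigment in = 1600×0.604 + 192×0.313 = 1026.5 tonne/day.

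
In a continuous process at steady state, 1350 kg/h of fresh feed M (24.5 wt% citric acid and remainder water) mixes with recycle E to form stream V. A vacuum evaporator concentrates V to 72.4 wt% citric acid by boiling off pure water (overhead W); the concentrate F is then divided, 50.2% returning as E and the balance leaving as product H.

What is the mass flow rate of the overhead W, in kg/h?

Overall citric acid balance (none leaves overhead): citric acid in fresh feed = citric acid in product, i.e. 1350×0.245 = (1−0.502)·F·0.724.
F = 330.75/(0.724×0.498) = 917.34 kg/h.
Recycle E = 0.502×917.34 = 460.51 kg/h.
Combined feed V = 1350 + 460.51 = 1810.5 kg/h.
Overhead W = V − F = 1810.5 − 917.34 = 893.16 kg/h.

893.2 kg/h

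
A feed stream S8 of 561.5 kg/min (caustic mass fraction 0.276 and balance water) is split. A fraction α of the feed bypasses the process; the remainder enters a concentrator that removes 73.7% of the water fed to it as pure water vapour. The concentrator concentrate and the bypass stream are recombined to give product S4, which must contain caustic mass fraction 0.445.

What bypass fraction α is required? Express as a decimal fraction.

0.288

All 561.5×0.276 = 154.97 kg/min of caustic reaches S4, so S4 = 154.97/0.445 = 348.26 kg/min and vapour = 213.24 kg/min.
The evaporator receives (1−α)·561.5 of feed at 0.724 water and removes 0.737 of that water:
0.737×0.724×(1−α)×561.5 = 213.24
(1−α) = 213.24/299.61 = 0.7117;  α = 0.2883.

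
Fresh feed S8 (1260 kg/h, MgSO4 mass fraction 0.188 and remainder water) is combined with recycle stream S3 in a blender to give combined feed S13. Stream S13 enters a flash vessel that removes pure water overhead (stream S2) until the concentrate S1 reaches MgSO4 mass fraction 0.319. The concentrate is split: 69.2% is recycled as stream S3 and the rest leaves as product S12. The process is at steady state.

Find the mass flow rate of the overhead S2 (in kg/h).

517.4 kg/h

Overall MgSO4 balance (none leaves overhead): MgSO4 in fresh feed = MgSO4 in product, i.e. 1260×0.188 = (1−0.692)·S1·0.319.
S1 = 236.88/(0.319×0.308) = 2410.9 kg/h.
Recycle S3 = 0.692×2410.9 = 1668.4 kg/h.
Combined feed S13 = 1260 + 1668.4 = 2928.4 kg/h.
Overhead S2 = S13 − S1 = 2928.4 − 2410.9 = 517.43 kg/h.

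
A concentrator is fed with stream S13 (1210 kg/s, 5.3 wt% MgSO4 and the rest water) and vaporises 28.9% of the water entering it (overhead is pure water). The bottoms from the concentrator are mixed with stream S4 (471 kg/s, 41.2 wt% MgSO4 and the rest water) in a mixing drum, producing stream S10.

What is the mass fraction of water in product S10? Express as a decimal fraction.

Vapour removed = 0.289×0.947×1210 = 331.16 kg/s; concentrate = 878.84 kg/s.
water reaching the mixer = 814.71 (from concentrate) + 471×0.588 = 1091.7 kg/s.
Product flow = 878.84 + 471 = 1349.8 kg/s; water fraction = 0.8087.

0.8087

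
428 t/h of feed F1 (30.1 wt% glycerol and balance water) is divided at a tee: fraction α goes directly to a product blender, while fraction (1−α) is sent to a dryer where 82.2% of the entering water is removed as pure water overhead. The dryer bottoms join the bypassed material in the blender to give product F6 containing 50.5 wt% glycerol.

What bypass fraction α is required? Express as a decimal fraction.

0.297

All 428×0.301 = 128.83 t/h of glycerol reaches F6, so F6 = 128.83/0.505 = 255.1 t/h and vapour = 172.9 t/h.
The evaporator receives (1−α)·428 of feed at 0.699 water and removes 0.822 of that water:
0.822×0.699×(1−α)×428 = 172.9
(1−α) = 172.9/245.92 = 0.7031;  α = 0.2969.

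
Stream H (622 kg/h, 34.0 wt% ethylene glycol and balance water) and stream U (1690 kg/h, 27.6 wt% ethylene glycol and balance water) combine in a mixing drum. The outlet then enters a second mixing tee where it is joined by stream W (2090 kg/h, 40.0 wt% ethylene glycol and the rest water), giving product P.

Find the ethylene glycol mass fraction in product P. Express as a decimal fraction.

Overall, product flow = 4402 kg/h.
ethylene glycol in = 622×0.340 + 1690×0.276 + 2090×0.400 = 1513.9 kg/h.
ethylene glycol fraction in P = 0.344.

0.344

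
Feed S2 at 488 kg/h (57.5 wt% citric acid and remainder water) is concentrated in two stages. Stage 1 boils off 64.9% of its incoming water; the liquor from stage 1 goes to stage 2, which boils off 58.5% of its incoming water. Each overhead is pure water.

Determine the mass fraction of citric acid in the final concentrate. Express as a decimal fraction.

water in feed = 488×0.425 = 207.4 kg/h.
After stage 1: water left = (1−0.649)×207.4 = 72.797; stream total = 353.4 kg/h.
After stage 2: water left = (1−0.585)×72.797 = 30.211; final concentrate = 310.81 kg/h.
citric acid fraction = 280.6/310.81 = 0.9028.

0.9028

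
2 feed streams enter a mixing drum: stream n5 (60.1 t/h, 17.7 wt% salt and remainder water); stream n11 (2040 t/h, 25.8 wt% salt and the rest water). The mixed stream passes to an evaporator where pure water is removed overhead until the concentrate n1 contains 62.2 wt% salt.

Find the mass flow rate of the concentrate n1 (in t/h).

salt entering = 60.1×0.177 + 2040×0.258 = 536.96 t/h.
All salt reports to n1, so n1 = 536.96/0.622 = 863.28 t/h.

863.3 t/h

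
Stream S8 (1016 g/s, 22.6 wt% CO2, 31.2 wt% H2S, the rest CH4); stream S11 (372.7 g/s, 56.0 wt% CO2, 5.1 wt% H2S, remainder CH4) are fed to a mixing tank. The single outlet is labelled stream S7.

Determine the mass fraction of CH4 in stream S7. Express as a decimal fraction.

Total flow out = 1016 + 372.7 = 1388.7 g/s.
CH4 in = 1016×0.462 + 372.7×0.389 = 614.37 g/s.
CH4 mass fraction in S7 = 614.37/1388.7 = 0.442.

0.442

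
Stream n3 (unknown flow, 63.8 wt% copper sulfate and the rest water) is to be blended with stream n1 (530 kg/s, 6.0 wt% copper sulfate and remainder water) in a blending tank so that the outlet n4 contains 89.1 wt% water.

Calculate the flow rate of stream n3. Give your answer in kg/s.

Let n3 be the unknown flow. Total out = 530 + n3.
water balance: 498.2 + 0.362·n3 = 0.891·(530 + n3)
(0.362 − 0.891)·n3 = 0.891×530 − 498.2 = -25.97
n3 = -25.97 / -0.529 = 49.093 kg/s

49.09 kg/s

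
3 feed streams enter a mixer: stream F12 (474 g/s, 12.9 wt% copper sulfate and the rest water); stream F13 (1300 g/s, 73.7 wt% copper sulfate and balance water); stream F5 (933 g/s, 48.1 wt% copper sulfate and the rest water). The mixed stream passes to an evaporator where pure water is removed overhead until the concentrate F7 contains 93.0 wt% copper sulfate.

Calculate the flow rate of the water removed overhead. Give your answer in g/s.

1128 g/s

copper sulfate entering = 474×0.129 + 1300×0.737 + 933×0.481 = 1468 g/s.
All copper sulfate reports to F7, so F7 = 1468/0.930 = 1578.5 g/s.
Total feed = 2707 g/s; overhead = 2707 − 1578.5 = 1128.5 g/s.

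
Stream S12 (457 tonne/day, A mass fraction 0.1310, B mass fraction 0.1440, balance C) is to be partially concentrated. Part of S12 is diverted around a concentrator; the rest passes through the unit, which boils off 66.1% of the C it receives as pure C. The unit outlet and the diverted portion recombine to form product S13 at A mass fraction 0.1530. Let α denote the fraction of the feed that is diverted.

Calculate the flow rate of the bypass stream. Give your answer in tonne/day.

All 457×0.131 = 59.867 tonne/day of A reaches S13, so S13 = 59.867/0.153 = 391.29 tonne/day and vapour = 65.712 tonne/day.
The evaporator receives (1−α)·457 of feed at 0.725 C and removes 0.661 of that C:
0.661×0.725×(1−α)×457 = 65.712
(1−α) = 65.712/219.01 = 0.3000;  α = 0.7000.
Bypass flow = 0.7000×457 = 319.88 tonne/day.

319.9 tonne/day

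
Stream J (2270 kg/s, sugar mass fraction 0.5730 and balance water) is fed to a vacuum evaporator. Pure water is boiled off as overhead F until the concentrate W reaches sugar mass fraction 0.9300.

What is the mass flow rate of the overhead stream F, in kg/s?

871.4 kg/s

sugar is conserved: 2270×0.573 = 1300.7 kg/s all reports to the concentrate.
Concentrate = 1300.7/(target fraction) = 1398.6 kg/s.
Overhead = 2270 − 1398.6 = 871.39 kg/s.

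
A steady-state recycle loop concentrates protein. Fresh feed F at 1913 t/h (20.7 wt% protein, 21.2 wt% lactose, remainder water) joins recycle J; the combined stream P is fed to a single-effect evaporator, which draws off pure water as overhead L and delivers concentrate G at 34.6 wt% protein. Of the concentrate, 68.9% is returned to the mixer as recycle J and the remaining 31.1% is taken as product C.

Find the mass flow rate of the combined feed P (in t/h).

4449 t/h

Overall protein balance (none leaves overhead): protein in fresh feed = protein in product, i.e. 1913×0.207 = (1−0.689)·G·0.346.
G = 395.99/(0.346×0.311) = 3680 t/h.
Recycle J = 0.689×3680 = 2535.5 t/h.
Combined feed P = 1913 + 2535.5 = 4448.5 t/h.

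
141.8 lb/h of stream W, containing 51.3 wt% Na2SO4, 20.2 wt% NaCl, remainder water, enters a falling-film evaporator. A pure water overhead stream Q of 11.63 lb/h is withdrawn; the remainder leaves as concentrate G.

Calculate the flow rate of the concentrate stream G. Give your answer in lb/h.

130.2 lb/h

Concentrate = 141.8 − 11.63 = 130.17 lb/h.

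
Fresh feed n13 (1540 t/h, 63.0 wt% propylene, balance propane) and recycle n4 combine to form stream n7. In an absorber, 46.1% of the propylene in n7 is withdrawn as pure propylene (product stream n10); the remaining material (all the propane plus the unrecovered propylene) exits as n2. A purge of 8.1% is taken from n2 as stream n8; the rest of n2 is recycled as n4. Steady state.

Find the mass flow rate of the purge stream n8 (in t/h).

653.7 t/h

propane enters only via n13 and leaves only via the purge: 1540×0.370 = 0.081×(propane in n2), and the absorber passes all propane, so propane in n7 = propane in n2 = 7034.6 t/h.
propylene in n7: m_A = 1540×0.630 + (1−0.081)·(1−0.461)·m_A, so m_A = 970.2/0.5047 = 1922.5 t/h.
n2 = (1−0.461)×1922.5 + 7034.6 = 8070.8 t/h.
Purge n8 = 0.081×8070.8 = 653.73 t/h.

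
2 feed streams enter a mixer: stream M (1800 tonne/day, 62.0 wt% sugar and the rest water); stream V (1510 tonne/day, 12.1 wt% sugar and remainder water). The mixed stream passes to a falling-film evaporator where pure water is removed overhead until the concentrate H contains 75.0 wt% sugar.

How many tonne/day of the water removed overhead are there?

sugar entering = 1800×0.620 + 1510×0.121 = 1298.7 tonne/day.
All sugar reports to H, so H = 1298.7/0.750 = 1731.6 tonne/day.
Total feed = 3310 tonne/day; overhead = 3310 − 1731.6 = 1578.4 tonne/day.

1578 tonne/day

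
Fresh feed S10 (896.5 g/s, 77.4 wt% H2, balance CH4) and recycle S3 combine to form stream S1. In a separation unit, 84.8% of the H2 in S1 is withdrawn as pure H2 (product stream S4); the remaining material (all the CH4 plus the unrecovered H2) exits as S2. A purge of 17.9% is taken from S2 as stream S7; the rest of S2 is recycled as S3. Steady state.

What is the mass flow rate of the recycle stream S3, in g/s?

CH4 enters only via S10 and leaves only via the purge: 896.5×0.226 = 0.179×(CH4 in S2), and the separation unit passes all CH4, so CH4 in S1 = CH4 in S2 = 1131.9 g/s.
H2 in S1: m_A = 896.5×0.774 + (1−0.179)·(1−0.848)·m_A, so m_A = 693.89/0.8752 = 792.83 g/s.
S2 = (1−0.848)×792.83 + 1131.9 = 1252.4 g/s.
Recycle S3 = (1−0.179)×1252.4 = 1028.2 g/s.

1028 g/s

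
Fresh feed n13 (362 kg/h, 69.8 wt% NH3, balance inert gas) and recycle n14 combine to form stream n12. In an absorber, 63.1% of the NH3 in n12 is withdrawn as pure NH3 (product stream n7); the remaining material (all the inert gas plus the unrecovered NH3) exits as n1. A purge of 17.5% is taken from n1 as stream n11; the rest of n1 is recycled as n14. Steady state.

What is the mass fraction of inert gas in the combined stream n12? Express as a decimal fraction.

0.6323

inert gas enters only via n13 and leaves only via the purge: 362×0.302 = 0.175×(inert gas in n1), and the absorber passes all inert gas, so inert gas in n12 = inert gas in n1 = 624.71 kg/h.
NH3 in n12: m_A = 362×0.698 + (1−0.175)·(1−0.631)·m_A, so m_A = 252.68/0.6956 = 363.26 kg/h.
n12 = 363.26 + 624.71 = 987.97 kg/h.
inert gas fraction in n12 = 624.71/987.97 = 0.6323.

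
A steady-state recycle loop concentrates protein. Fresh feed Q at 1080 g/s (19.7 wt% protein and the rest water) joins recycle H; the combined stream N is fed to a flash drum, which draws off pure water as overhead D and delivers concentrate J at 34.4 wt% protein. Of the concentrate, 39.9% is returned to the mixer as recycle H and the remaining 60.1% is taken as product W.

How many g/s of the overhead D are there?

Overall protein balance (none leaves overhead): protein in fresh feed = protein in product, i.e. 1080×0.197 = (1−0.399)·J·0.344.
J = 212.76/(0.344×0.601) = 1029.1 g/s.
Recycle H = 0.399×1029.1 = 410.61 g/s.
Combined feed N = 1080 + 410.61 = 1490.6 g/s.
Overhead D = N − J = 1490.6 − 1029.1 = 461.51 g/s.

461.5 g/s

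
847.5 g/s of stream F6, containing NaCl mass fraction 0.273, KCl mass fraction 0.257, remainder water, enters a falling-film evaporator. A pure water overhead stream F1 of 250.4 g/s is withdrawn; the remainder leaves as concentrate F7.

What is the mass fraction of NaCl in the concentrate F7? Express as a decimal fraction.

0.387

NaCl is not removed: 847.5×0.273 = 231.37 g/s of NaCl enters F7.
Concentrate = 847.5 − 250.4 = 597.1 g/s.
Mass fraction = 231.37/597.1 = 0.387.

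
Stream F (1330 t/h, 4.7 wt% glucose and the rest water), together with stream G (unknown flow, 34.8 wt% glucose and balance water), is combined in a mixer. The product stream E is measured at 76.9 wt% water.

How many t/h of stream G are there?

2092 t/h

Let G be the unknown flow. Total out = 1330 + G.
water balance: 1267.5 + 0.652·G = 0.769·(1330 + G)
(0.652 − 0.769)·G = 0.769×1330 − 1267.5 = -244.72
G = -244.72 / -0.117 = 2091.6 t/h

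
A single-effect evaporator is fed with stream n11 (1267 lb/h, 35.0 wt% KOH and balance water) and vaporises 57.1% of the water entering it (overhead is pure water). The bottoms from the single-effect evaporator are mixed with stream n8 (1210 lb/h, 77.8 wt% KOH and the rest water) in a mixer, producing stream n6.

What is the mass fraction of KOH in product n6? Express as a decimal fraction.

Vapour removed = 0.571×0.650×1267 = 470.25 lb/h; concentrate = 796.75 lb/h.
KOH reaching the mixer = 443.45 (from concentrate) + 1210×0.778 = 1384.8 lb/h.
Product flow = 796.75 + 1210 = 2006.8 lb/h; KOH fraction = 0.690.

0.690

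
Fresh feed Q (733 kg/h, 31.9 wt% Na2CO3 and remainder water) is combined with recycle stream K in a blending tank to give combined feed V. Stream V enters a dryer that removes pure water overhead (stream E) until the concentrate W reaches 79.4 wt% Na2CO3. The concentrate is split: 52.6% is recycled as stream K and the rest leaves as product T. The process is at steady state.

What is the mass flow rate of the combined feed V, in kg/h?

1060 kg/h

Overall Na2CO3 balance (none leaves overhead): Na2CO3 in fresh feed = Na2CO3 in product, i.e. 733×0.319 = (1−0.526)·W·0.794.
W = 233.83/(0.794×0.474) = 621.29 kg/h.
Recycle K = 0.526×621.29 = 326.8 kg/h.
Combined feed V = 733 + 326.8 = 1059.8 kg/h.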